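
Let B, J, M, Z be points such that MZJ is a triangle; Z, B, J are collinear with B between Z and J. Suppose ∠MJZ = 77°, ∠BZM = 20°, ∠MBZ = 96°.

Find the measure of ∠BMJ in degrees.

∠BMJ = 19°

1. ∠BJM = 77°  [B on ray JZ]
2. ∠JBM = 84°  [linear pair at B on ZJ]
3. ∠BMJ = 19°  [△MBJ]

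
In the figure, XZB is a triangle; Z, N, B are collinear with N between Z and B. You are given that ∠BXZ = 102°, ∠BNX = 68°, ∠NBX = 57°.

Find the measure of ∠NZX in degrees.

1. ∠XBZ = 57°  [N on ray BZ]
2. ∠BZX = 21°  [△XZB]
3. ∠NZX = 21°  [N on ray ZB]

∠NZX = 21°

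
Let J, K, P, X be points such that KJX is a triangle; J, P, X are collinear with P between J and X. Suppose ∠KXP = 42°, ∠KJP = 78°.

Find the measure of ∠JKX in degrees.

1. ∠JXK = 42°  [P on ray XJ]
2. ∠KJX = 78°  [P on ray JX]
3. ∠JKX = 60°  [△KJX]

∠JKX = 60°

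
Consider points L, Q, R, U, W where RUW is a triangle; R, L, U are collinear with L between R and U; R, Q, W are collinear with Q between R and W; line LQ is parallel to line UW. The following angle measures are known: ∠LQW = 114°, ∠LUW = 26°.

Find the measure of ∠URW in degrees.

∠URW = 88°

1. ∠LQR = 66°  [linear pair at Q on RW]
2. ∠RUW = 26°  [L on ray UR]
3. ∠RWU = 66°  [LQ∥UW, corresponding at Q]
4. ∠URW = 88°  [△RUW]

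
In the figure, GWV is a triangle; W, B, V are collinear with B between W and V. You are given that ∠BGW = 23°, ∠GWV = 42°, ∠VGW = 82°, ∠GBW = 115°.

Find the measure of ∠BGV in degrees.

1. ∠GVW = 56°  [△GWV]
2. ∠GBV = 65°  [linear pair at B on WV]
3. ∠BVG = 56°  [B on ray VW]
4. ∠BGV = 59°  [△GBV]

∠BGV = 59°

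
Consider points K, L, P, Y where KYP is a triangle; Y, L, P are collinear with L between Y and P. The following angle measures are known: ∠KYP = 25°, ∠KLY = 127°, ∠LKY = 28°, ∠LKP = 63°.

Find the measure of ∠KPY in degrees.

1. ∠KLP = 53°  [linear pair at L on YP]
2. ∠KPL = 64°  [△KLP]
3. ∠KPY = 64°  [L on ray PY]

∠KPY = 64°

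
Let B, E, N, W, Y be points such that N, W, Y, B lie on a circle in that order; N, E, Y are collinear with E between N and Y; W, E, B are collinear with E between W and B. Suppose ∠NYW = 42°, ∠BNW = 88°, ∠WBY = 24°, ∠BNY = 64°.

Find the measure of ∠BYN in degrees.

1. ∠NBW = 42°  [same arc NW]
2. ∠BWN = 50°  [△NWB]
3. ∠BYN = 50°  [same arc NB]

∠BYN = 50°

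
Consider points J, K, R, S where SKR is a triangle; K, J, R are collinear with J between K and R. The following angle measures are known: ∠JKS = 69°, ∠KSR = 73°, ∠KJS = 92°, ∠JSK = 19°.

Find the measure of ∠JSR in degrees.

∠JSR = 54°

1. ∠RKS = 69°  [J on ray KR]
2. ∠KRS = 38°  [△SKR]
3. ∠RJS = 88°  [linear pair at J on KR]
4. ∠JRS = 38°  [J on ray RK]
5. ∠JSR = 54°  [△SJR]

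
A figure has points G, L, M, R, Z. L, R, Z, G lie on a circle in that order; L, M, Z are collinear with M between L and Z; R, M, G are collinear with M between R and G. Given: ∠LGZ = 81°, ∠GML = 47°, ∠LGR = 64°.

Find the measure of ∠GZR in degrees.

1. ∠LRZ = 99°  [cyclic LRZG, opposite ∠R+∠G]
2. ∠RMZ = 47°  [vertical angles at M]
3. ∠LZR = 64°  [same arc LR]
4. ∠RLZ = 17°  [△LRZ]
5. ∠GRZ = 69°  [△RMZ]
6. ∠RGZ = 17°  [same arc RZ]
7. ∠GZR = 94°  [△RZG]

∠GZR = 94°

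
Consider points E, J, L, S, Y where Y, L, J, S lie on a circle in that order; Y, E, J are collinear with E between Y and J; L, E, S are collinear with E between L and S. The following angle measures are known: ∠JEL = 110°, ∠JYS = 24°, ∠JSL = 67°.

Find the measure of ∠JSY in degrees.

1. ∠JLS = 24°  [same arc JS]
2. ∠JYL = 67°  [same arc LJ]
3. ∠LJY = 46°  [△LEJ]
4. ∠JLY = 67°  [△YLJ]
5. ∠JSY = 113°  [cyclic YLJS, opposite ∠L+∠S]

∠JSY = 113°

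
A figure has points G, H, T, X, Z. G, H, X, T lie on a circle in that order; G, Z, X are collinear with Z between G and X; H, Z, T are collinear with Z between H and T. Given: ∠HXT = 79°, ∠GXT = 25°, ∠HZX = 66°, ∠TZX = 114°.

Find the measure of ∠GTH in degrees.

∠GTH = 54°

1. ∠HGT = 101°  [cyclic GHXT, opposite ∠G+∠X]
2. ∠GHT = 25°  [same arc GT]
3. ∠GTH = 54°  [△GHT]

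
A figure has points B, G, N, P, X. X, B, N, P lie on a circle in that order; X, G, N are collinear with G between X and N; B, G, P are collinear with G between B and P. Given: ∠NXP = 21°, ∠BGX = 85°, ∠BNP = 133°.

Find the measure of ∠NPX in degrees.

∠NPX = 90°

1. ∠NBP = 21°  [same arc NP]
2. ∠NGP = 85°  [vertical angles at G]
3. ∠BPN = 26°  [△BNP]
4. ∠PNX = 69°  [△NGP]
5. ∠NPX = 90°  [△XNP]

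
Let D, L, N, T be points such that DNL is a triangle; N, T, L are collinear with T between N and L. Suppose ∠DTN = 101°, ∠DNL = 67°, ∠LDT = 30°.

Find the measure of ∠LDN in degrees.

1. ∠DTL = 79°  [linear pair at T on NL]
2. ∠DLT = 71°  [△DTL]
3. ∠DLN = 71°  [T on ray LN]
4. ∠LDN = 42°  [△DNL]

∠LDN = 42°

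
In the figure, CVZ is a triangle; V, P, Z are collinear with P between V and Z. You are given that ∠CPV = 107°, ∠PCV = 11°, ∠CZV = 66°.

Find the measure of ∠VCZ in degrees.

1. ∠CVP = 62°  [△CVP]
2. ∠CVZ = 62°  [P on ray VZ]
3. ∠VCZ = 52°  [△CVZ]

∠VCZ = 52°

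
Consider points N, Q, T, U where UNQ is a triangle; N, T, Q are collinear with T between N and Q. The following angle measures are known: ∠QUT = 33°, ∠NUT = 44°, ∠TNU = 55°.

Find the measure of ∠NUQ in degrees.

∠NUQ = 77°

1. ∠NTU = 81°  [△UNT]
2. ∠QNU = 55°  [T on ray NQ]
3. ∠QTU = 99°  [linear pair at T on NQ]
4. ∠TQU = 48°  [△UTQ]
5. ∠NQU = 48°  [T on ray QN]
6. ∠NUQ = 77°  [△UNQ]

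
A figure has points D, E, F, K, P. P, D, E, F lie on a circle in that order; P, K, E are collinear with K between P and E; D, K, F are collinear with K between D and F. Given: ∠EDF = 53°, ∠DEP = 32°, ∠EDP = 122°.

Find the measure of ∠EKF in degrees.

∠EKF = 85°

1. ∠EPF = 53°  [same arc EF]
2. ∠DPE = 26°  [△PDE]
3. ∠EFP = 58°  [cyclic PDEF, opposite ∠D+∠F]
4. ∠FEP = 69°  [△PEF]
5. ∠DFE = 26°  [same arc DE]
6. ∠EKF = 85°  [△EKF]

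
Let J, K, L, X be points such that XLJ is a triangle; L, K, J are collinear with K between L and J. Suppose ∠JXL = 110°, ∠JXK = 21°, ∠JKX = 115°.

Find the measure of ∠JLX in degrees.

1. ∠KJX = 44°  [△XKJ]
2. ∠LJX = 44°  [K on ray JL]
3. ∠JLX = 26°  [△XLJ]

∠JLX = 26°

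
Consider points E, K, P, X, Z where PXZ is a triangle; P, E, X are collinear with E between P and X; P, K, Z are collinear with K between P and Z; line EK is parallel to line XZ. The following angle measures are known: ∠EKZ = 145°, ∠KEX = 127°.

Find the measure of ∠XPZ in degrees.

∠XPZ = 92°

1. ∠EKP = 35°  [linear pair at K on PZ]
2. ∠KEP = 53°  [linear pair at E on PX]
3. ∠EPK = 92°  [△PEK]
4. ∠XPZ = 92°  [E on PX, K on PZ]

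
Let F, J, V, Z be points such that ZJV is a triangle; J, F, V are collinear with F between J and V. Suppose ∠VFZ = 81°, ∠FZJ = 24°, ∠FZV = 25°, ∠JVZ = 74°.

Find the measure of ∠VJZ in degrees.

∠VJZ = 57°

1. ∠JFZ = 99°  [linear pair at F on JV]
2. ∠FJZ = 57°  [△ZJF]
3. ∠VJZ = 57°  [F on ray JV]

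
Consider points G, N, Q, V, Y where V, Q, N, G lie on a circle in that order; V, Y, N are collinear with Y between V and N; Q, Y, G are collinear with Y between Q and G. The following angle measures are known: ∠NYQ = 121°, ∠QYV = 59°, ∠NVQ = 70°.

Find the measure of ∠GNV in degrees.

1. ∠GYN = 59°  [vertical angles at Y]
2. ∠NGQ = 70°  [same arc QN]
3. ∠GNV = 51°  [△NYG]

∠GNV = 51°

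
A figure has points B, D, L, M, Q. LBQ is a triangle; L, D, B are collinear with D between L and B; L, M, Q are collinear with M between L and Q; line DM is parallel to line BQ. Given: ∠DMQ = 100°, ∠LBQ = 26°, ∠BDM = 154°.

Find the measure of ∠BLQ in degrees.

1. ∠DML = 80°  [linear pair at M on LQ]
2. ∠LDM = 26°  [DM∥BQ, corresponding at D]
3. ∠DLM = 74°  [△LDM]
4. ∠BLQ = 74°  [D on LB, M on LQ]

∠BLQ = 74°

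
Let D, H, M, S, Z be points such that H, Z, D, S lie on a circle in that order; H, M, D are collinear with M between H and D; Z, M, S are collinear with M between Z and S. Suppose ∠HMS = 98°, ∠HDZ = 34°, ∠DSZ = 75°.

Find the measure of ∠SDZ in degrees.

∠SDZ = 57°

1. ∠DMZ = 98°  [vertical angles at M]
2. ∠DZS = 48°  [△ZMD]
3. ∠SDZ = 57°  [△ZDS]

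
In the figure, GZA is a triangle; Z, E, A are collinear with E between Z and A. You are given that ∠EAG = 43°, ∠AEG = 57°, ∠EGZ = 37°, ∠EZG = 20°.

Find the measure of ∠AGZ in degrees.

∠AGZ = 117°

1. ∠GAZ = 43°  [E on ray AZ]
2. ∠AZG = 20°  [E on ray ZA]
3. ∠AGZ = 117°  [△GZA]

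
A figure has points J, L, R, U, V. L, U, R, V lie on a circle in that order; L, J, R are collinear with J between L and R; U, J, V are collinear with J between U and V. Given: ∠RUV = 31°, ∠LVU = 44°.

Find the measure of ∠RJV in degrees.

1. ∠RLV = 31°  [same arc RV]
2. ∠LJV = 105°  [△LJV]
3. ∠RJV = 75°  [linear pair at J on LR]

∠RJV = 75°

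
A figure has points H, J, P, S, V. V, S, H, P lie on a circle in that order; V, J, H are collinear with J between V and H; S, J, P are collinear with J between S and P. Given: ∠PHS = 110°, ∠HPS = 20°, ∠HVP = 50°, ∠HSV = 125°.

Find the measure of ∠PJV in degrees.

∠PJV = 95°

1. ∠HSP = 50°  [△SHP]
2. ∠HVS = 20°  [same arc SH]
3. ∠SHV = 35°  [△VSH]
4. ∠HJS = 95°  [△SJH]
5. ∠PJV = 95°  [vertical angles at J]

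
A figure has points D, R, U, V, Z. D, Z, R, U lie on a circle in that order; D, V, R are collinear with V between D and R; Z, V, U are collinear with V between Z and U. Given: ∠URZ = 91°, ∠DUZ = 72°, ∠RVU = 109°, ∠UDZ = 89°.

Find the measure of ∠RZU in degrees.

∠RZU = 37°

1. ∠DRZ = 72°  [same arc DZ]
2. ∠DVZ = 109°  [vertical angles at V]
3. ∠RVZ = 71°  [linear pair at V on DR]
4. ∠RZU = 37°  [△ZVR]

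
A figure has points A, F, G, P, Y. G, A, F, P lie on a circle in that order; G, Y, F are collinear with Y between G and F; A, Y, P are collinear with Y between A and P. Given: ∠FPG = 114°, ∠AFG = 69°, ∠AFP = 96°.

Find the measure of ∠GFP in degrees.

1. ∠APG = 69°  [same arc GA]
2. ∠AGP = 84°  [cyclic GAFP, opposite ∠G+∠F]
3. ∠GAP = 27°  [△GAP]
4. ∠GFP = 27°  [same arc GP]

∠GFP = 27°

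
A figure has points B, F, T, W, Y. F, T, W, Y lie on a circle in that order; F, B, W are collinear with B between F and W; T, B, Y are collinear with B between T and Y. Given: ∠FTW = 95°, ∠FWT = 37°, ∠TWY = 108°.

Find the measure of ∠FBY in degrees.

1. ∠TFW = 48°  [△FTW]
2. ∠FYT = 37°  [same arc FT]
3. ∠TYW = 48°  [same arc TW]
4. ∠WTY = 24°  [△TWY]
5. ∠WFY = 24°  [same arc WY]
6. ∠FBY = 119°  [△FBY]

∠FBY = 119°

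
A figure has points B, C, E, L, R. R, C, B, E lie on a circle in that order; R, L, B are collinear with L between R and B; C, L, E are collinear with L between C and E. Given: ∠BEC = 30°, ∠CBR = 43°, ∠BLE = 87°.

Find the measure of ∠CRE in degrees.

∠CRE = 74°

1. ∠BRC = 30°  [same arc CB]
2. ∠CER = 43°  [same arc RC]
3. ∠CLR = 87°  [vertical angles at L]
4. ∠ECR = 63°  [△RLC]
5. ∠CRE = 74°  [△RCE]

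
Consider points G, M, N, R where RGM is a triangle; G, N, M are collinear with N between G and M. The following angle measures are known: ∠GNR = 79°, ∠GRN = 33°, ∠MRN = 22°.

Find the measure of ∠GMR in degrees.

1. ∠MNR = 101°  [linear pair at N on GM]
2. ∠NMR = 57°  [△RNM]
3. ∠GMR = 57°  [N on ray MG]

∠GMR = 57°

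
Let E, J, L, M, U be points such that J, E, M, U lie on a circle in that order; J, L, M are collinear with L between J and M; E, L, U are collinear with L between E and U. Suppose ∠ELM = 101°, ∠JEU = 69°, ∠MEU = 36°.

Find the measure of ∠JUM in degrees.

∠JUM = 75°

1. ∠JMU = 69°  [same arc JU]
2. ∠MJU = 36°  [same arc MU]
3. ∠JUM = 75°  [△JMU]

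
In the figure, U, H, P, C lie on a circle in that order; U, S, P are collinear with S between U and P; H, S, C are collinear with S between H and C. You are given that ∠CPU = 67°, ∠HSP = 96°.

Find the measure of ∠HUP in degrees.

1. ∠CHU = 67°  [same arc UC]
2. ∠HSU = 84°  [linear pair at S on UP]
3. ∠HUP = 29°  [△USH]

∠HUP = 29°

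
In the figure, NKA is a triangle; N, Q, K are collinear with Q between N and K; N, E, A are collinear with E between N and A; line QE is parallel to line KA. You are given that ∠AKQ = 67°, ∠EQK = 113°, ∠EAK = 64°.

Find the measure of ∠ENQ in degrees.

∠ENQ = 49°

1. ∠AKN = 67°  [Q on ray KN]
2. ∠KAN = 64°  [E on ray AN]
3. ∠ANK = 49°  [△NKA]
4. ∠ENQ = 49°  [Q on NK, E on NA]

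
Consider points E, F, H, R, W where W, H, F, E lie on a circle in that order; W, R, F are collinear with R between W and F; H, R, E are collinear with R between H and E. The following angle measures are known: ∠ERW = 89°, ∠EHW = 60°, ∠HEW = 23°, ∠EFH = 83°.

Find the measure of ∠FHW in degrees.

1. ∠EWF = 68°  [△WRE]
2. ∠EFW = 60°  [same arc WE]
3. ∠FEW = 52°  [△WFE]
4. ∠FHW = 128°  [cyclic WHFE, opposite ∠H+∠E]

∠FHW = 128°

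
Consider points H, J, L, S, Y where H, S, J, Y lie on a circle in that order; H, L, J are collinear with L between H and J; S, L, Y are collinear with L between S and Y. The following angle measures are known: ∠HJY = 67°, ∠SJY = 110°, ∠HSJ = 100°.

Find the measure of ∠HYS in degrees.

∠HYS = 43°

1. ∠HSY = 67°  [same arc HY]
2. ∠SHY = 70°  [cyclic HSJY, opposite ∠H+∠J]
3. ∠HYS = 43°  [△HSY]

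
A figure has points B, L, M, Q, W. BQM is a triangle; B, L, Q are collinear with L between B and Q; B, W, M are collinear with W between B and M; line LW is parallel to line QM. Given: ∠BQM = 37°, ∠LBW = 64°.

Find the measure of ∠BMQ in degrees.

∠BMQ = 79°

1. ∠BLW = 37°  [LW∥QM, corresponding at L]
2. ∠BWL = 79°  [△BLW]
3. ∠BMQ = 79°  [LW∥QM, corresponding at W]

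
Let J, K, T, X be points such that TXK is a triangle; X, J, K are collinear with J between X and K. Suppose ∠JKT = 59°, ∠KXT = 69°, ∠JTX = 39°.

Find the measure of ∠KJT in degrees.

∠KJT = 108°

1. ∠JXT = 69°  [J on ray XK]
2. ∠TJX = 72°  [△TXJ]
3. ∠KJT = 108°  [linear pair at J on XK]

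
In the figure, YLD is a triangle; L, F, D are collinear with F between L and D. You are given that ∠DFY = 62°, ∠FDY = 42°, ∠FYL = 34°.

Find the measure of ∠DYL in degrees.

1. ∠LFY = 118°  [linear pair at F on LD]
2. ∠LDY = 42°  [F on ray DL]
3. ∠FLY = 28°  [△YLF]
4. ∠DLY = 28°  [F on ray LD]
5. ∠DYL = 110°  [△YLD]

∠DYL = 110°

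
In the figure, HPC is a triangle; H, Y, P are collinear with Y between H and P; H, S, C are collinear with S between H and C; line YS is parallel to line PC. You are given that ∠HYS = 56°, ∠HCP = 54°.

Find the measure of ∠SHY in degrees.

∠SHY = 70°

1. ∠CPH = 56°  [YS∥PC, corresponding at Y]
2. ∠CHP = 70°  [△HPC]
3. ∠SHY = 70°  [Y on HP, S on HC]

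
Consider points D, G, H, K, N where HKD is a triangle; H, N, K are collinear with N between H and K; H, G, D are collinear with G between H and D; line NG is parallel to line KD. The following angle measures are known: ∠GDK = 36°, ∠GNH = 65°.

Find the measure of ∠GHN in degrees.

1. ∠HDK = 36°  [G on ray DH]
2. ∠DKH = 65°  [NG∥KD, corresponding at N]
3. ∠DHK = 79°  [△HKD]
4. ∠GHN = 79°  [N on HK, G on HD]

∠GHN = 79°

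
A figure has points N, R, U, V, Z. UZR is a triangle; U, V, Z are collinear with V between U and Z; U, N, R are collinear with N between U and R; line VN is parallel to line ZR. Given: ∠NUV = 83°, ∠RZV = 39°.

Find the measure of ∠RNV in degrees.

∠RNV = 122°

1. ∠RUZ = 83°  [V on UZ, N on UR]
2. ∠RZU = 39°  [V on ray ZU]
3. ∠URZ = 58°  [△UZR]
4. ∠UNV = 58°  [VN∥ZR, corresponding at N]
5. ∠RNV = 122°  [linear pair at N on UR]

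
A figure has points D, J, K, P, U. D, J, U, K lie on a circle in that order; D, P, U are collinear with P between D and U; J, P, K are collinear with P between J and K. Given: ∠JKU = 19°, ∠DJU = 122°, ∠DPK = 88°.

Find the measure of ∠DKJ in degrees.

∠DKJ = 39°

1. ∠JDU = 19°  [same arc JU]
2. ∠DUJ = 39°  [△DJU]
3. ∠DKJ = 39°  [same arc DJ]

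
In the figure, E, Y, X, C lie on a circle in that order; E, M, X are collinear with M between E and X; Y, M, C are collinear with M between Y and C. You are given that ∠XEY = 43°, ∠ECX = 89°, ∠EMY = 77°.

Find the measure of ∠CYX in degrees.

1. ∠EYX = 91°  [cyclic EYXC, opposite ∠Y+∠C]
2. ∠XMY = 103°  [linear pair at M on EX]
3. ∠EXY = 46°  [△EYX]
4. ∠CYX = 31°  [△YMX]

∠CYX = 31°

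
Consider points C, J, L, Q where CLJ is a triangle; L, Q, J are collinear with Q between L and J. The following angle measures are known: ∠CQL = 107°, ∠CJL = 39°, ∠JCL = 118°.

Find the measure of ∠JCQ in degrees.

1. ∠CQJ = 73°  [linear pair at Q on LJ]
2. ∠CJQ = 39°  [Q on ray JL]
3. ∠JCQ = 68°  [△CQJ]

∠JCQ = 68°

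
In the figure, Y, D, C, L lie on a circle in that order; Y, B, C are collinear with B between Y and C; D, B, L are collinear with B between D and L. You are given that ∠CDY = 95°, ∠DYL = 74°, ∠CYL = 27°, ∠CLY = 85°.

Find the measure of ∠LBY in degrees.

∠LBY = 115°

1. ∠DCL = 106°  [cyclic YDCL, opposite ∠Y+∠C]
2. ∠CDL = 27°  [same arc CL]
3. ∠LCY = 68°  [△YCL]
4. ∠CLD = 47°  [△DCL]
5. ∠CBL = 65°  [△CBL]
6. ∠LBY = 115°  [linear pair at B on YC]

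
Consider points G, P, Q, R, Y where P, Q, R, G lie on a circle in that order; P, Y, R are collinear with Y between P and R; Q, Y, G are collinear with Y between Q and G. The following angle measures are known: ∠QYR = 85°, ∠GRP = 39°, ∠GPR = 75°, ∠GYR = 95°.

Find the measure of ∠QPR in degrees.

1. ∠PYQ = 95°  [linear pair at Y on PR]
2. ∠GQP = 39°  [same arc PG]
3. ∠QPR = 46°  [△PYQ]

∠QPR = 46°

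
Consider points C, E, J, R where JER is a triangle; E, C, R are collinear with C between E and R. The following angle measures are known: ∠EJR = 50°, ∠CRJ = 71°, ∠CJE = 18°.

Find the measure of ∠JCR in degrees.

1. ∠ERJ = 71°  [C on ray RE]
2. ∠JER = 59°  [△JER]
3. ∠CEJ = 59°  [C on ray ER]
4. ∠ECJ = 103°  [△JEC]
5. ∠JCR = 77°  [linear pair at C on ER]

∠JCR = 77°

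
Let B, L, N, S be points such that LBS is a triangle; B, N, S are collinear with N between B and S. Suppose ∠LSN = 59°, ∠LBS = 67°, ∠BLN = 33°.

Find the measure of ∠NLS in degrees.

1. ∠LBN = 67°  [N on ray BS]
2. ∠BNL = 80°  [△LBN]
3. ∠LNS = 100°  [linear pair at N on BS]
4. ∠NLS = 21°  [△LNS]

∠NLS = 21°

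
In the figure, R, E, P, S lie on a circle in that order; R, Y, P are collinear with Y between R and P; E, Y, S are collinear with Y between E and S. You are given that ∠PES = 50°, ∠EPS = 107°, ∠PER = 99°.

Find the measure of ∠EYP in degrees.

∠EYP = 72°

1. ∠ESP = 23°  [△EPS]
2. ∠ERP = 23°  [same arc EP]
3. ∠EPR = 58°  [△REP]
4. ∠EYP = 72°  [△EYP]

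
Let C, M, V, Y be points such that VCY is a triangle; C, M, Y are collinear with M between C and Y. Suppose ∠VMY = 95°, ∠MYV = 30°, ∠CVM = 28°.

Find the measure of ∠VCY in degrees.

1. ∠CMV = 85°  [linear pair at M on CY]
2. ∠MCV = 67°  [△VCM]
3. ∠VCY = 67°  [M on ray CY]

∠VCY = 67°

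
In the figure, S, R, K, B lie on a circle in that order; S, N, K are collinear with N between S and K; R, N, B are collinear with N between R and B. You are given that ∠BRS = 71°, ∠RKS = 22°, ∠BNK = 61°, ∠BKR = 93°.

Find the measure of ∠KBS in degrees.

∠KBS = 70°

1. ∠BKS = 71°  [same arc SB]
2. ∠RBS = 22°  [same arc SR]
3. ∠BNS = 119°  [linear pair at N on SK]
4. ∠BSK = 39°  [△SNB]
5. ∠KBS = 70°  [△SKB]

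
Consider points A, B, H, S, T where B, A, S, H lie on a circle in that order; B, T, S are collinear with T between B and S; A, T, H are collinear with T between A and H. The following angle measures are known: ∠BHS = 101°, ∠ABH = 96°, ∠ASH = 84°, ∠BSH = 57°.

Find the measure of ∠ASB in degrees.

1. ∠BAH = 57°  [same arc BH]
2. ∠AHB = 27°  [△BAH]
3. ∠ASB = 27°  [same arc BA]

∠ASB = 27°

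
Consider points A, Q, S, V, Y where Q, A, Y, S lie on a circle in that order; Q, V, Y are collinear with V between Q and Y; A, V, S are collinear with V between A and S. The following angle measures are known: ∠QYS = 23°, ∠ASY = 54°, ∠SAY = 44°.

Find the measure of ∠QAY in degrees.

1. ∠SQY = 44°  [same arc YS]
2. ∠QSY = 113°  [△QYS]
3. ∠QAY = 67°  [cyclic QAYS, opposite ∠A+∠S]

∠QAY = 67°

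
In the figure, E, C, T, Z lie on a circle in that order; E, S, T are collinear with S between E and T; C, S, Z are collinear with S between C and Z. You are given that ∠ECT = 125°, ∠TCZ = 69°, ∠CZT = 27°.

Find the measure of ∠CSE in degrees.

1. ∠EZT = 55°  [cyclic ECTZ, opposite ∠C+∠Z]
2. ∠TEZ = 69°  [same arc TZ]
3. ∠CET = 27°  [same arc CT]
4. ∠ETZ = 56°  [△ETZ]
5. ∠ECZ = 56°  [same arc EZ]
6. ∠CSE = 97°  [△ESC]

∠CSE = 97°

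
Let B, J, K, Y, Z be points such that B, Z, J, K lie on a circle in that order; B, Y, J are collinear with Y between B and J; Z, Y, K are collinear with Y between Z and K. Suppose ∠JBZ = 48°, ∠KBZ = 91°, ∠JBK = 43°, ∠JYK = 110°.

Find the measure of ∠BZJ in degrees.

1. ∠JKZ = 48°  [same arc ZJ]
2. ∠BJK = 22°  [△JYK]
3. ∠BKJ = 115°  [△BJK]
4. ∠BZJ = 65°  [cyclic BZJK, opposite ∠Z+∠K]

∠BZJ = 65°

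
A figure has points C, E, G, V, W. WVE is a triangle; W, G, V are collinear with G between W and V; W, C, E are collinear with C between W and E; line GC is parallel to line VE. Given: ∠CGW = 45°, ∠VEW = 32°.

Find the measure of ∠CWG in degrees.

1. ∠EVW = 45°  [GC∥VE, corresponding at G]
2. ∠EWV = 103°  [△WVE]
3. ∠CWG = 103°  [G on WV, C on WE]

∠CWG = 103°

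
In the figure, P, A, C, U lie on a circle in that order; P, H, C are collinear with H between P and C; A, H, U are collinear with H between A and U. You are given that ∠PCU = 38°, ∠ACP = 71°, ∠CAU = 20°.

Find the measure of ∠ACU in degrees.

1. ∠PAU = 38°  [same arc PU]
2. ∠AUP = 71°  [same arc PA]
3. ∠APU = 71°  [△PAU]
4. ∠ACU = 109°  [cyclic PACU, opposite ∠P+∠C]

∠ACU = 109°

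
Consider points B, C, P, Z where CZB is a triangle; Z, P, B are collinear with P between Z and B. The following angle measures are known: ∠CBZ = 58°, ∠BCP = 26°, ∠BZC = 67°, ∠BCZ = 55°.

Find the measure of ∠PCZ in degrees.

1. ∠CBP = 58°  [P on ray BZ]
2. ∠BPC = 96°  [△CPB]
3. ∠CZP = 67°  [P on ray ZB]
4. ∠CPZ = 84°  [linear pair at P on ZB]
5. ∠PCZ = 29°  [△CZP]

∠PCZ = 29°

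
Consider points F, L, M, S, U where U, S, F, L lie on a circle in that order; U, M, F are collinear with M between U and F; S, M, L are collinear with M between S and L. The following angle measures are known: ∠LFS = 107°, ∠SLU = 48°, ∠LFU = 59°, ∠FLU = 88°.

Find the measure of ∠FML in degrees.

1. ∠LUS = 73°  [cyclic USFL, opposite ∠U+∠F]
2. ∠SFU = 48°  [same arc US]
3. ∠LSU = 59°  [△USL]
4. ∠FSU = 92°  [cyclic USFL, opposite ∠S+∠L]
5. ∠FUS = 40°  [△USF]
6. ∠SMU = 81°  [△UMS]
7. ∠FML = 81°  [vertical angles at M]

∠FML = 81°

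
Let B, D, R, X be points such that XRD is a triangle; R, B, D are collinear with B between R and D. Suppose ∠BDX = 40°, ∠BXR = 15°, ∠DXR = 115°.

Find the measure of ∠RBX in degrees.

1. ∠RDX = 40°  [B on ray DR]
2. ∠DRX = 25°  [△XRD]
3. ∠BRX = 25°  [B on ray RD]
4. ∠RBX = 140°  [△XRB]

∠RBX = 140°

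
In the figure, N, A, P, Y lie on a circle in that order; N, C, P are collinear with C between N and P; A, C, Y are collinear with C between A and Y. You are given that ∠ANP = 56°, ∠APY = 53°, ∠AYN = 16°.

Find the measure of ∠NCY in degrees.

1. ∠AYP = 56°  [same arc AP]
2. ∠PAY = 71°  [△APY]
3. ∠PNY = 71°  [same arc PY]
4. ∠NCY = 93°  [△NCY]

∠NCY = 93°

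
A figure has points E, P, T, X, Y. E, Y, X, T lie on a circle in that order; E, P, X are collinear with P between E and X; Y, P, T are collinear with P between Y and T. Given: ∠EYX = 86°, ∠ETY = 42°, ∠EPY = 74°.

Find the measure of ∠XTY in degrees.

∠XTY = 52°

1. ∠EXY = 42°  [same arc EY]
2. ∠XEY = 52°  [△EYX]
3. ∠XTY = 52°  [same arc YX]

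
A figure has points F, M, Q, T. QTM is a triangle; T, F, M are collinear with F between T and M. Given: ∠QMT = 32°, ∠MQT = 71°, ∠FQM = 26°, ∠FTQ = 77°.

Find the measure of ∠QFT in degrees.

1. ∠FMQ = 32°  [F on ray MT]
2. ∠MFQ = 122°  [△QFM]
3. ∠QFT = 58°  [linear pair at F on TM]

∠QFT = 58°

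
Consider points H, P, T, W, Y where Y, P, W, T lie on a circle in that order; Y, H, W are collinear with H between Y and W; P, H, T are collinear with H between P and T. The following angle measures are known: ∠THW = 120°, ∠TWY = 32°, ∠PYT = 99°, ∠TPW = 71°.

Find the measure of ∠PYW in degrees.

∠PYW = 28°

1. ∠PHY = 120°  [vertical angles at H]
2. ∠TPY = 32°  [same arc YT]
3. ∠PYW = 28°  [△YHP]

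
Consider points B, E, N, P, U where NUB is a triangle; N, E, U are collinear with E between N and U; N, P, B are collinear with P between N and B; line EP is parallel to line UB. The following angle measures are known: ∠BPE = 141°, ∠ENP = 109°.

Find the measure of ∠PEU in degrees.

1. ∠EPN = 39°  [linear pair at P on NB]
2. ∠NEP = 32°  [△NEP]
3. ∠PEU = 148°  [linear pair at E on NU]

∠PEU = 148°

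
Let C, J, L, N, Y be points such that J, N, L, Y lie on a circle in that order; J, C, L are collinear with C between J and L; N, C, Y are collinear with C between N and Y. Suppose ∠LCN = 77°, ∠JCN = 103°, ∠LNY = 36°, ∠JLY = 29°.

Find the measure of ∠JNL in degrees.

1. ∠LJY = 36°  [same arc LY]
2. ∠JYL = 115°  [△JLY]
3. ∠JNL = 65°  [cyclic JNLY, opposite ∠N+∠Y]

∠JNL = 65°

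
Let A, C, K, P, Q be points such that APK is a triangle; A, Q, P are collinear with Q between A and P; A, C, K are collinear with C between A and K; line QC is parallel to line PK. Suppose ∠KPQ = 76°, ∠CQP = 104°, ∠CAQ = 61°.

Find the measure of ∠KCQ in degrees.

1. ∠AQC = 76°  [linear pair at Q on AP]
2. ∠ACQ = 43°  [△AQC]
3. ∠KCQ = 137°  [linear pair at C on AK]

∠KCQ = 137°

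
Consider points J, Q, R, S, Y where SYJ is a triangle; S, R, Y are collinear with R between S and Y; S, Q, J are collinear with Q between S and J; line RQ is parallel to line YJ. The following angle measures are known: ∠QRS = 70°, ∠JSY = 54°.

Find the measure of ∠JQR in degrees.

∠JQR = 124°

1. ∠JYS = 70°  [RQ∥YJ, corresponding at R]
2. ∠SJY = 56°  [△SYJ]
3. ∠RQS = 56°  [RQ∥YJ, corresponding at Q]
4. ∠JQR = 124°  [linear pair at Q on SJ]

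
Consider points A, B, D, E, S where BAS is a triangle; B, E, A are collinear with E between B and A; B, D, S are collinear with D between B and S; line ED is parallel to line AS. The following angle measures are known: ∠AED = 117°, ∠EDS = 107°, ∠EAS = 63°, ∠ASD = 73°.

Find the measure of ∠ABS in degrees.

1. ∠BAS = 63°  [E on ray AB]
2. ∠ASB = 73°  [D on ray SB]
3. ∠ABS = 44°  [△BAS]

∠ABS = 44°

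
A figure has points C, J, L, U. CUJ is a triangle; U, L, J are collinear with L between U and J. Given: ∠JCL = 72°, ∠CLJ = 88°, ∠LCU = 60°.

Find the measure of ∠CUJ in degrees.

∠CUJ = 28°

1. ∠CLU = 92°  [linear pair at L on UJ]
2. ∠CUL = 28°  [△CUL]
3. ∠CUJ = 28°  [L on ray UJ]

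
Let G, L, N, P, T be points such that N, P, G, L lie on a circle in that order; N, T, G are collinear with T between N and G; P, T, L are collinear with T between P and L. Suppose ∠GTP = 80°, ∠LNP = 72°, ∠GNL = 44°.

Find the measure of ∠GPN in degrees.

1. ∠LGP = 108°  [cyclic NPGL, opposite ∠N+∠G]
2. ∠GPL = 44°  [same arc GL]
3. ∠GLP = 28°  [△PGL]
4. ∠NGP = 56°  [△PTG]
5. ∠GNP = 28°  [same arc PG]
6. ∠GPN = 96°  [△NPG]

∠GPN = 96°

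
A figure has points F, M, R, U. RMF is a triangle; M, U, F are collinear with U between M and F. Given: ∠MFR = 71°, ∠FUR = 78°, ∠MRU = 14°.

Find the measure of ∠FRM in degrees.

1. ∠MUR = 102°  [linear pair at U on MF]
2. ∠RMU = 64°  [△RMU]
3. ∠FMR = 64°  [U on ray MF]
4. ∠FRM = 45°  [△RMF]

∠FRM = 45°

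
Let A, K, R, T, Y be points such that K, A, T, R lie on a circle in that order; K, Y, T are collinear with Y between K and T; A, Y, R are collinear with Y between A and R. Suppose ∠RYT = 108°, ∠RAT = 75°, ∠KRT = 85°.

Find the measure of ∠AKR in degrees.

1. ∠KYR = 72°  [linear pair at Y on KT]
2. ∠RKT = 75°  [same arc TR]
3. ∠KTR = 20°  [△KTR]
4. ∠ARK = 33°  [△KYR]
5. ∠KAR = 20°  [same arc KR]
6. ∠AKR = 127°  [△KAR]

∠AKR = 127°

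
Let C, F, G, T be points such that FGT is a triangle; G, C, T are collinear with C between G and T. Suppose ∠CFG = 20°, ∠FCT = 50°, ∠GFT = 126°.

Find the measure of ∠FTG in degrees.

1. ∠FCG = 130°  [linear pair at C on GT]
2. ∠CGF = 30°  [△FGC]
3. ∠FGT = 30°  [C on ray GT]
4. ∠FTG = 24°  [△FGT]

∠FTG = 24°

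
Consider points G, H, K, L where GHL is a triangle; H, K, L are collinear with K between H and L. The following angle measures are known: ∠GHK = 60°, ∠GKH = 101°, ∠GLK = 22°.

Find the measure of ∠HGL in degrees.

1. ∠GHL = 60°  [K on ray HL]
2. ∠GLH = 22°  [K on ray LH]
3. ∠HGL = 98°  [△GHL]

∠HGL = 98°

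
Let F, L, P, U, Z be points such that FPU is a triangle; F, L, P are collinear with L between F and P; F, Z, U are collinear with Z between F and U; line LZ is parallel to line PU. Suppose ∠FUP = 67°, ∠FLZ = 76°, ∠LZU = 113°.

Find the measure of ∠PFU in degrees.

∠PFU = 37°

1. ∠FZL = 67°  [LZ∥PU, corresponding at Z]
2. ∠LFZ = 37°  [△FLZ]
3. ∠PFU = 37°  [L on FP, Z on FU]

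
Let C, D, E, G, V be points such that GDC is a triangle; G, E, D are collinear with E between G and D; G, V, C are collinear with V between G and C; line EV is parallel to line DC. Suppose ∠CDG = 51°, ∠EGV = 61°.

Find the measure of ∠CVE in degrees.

1. ∠GEV = 51°  [EV∥DC, corresponding at E]
2. ∠EVG = 68°  [△GEV]
3. ∠CVE = 112°  [linear pair at V on GC]

∠CVE = 112°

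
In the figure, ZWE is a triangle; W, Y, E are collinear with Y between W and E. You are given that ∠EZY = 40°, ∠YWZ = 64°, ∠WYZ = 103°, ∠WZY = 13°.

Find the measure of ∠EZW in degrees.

∠EZW = 53°

1. ∠EWZ = 64°  [Y on ray WE]
2. ∠EYZ = 77°  [linear pair at Y on WE]
3. ∠YEZ = 63°  [△ZYE]
4. ∠WEZ = 63°  [Y on ray EW]
5. ∠EZW = 53°  [△ZWE]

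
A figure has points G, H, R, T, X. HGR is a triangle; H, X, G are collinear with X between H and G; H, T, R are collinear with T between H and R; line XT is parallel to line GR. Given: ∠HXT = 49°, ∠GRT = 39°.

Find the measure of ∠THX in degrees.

∠THX = 92°

1. ∠HGR = 49°  [XT∥GR, corresponding at X]
2. ∠GRH = 39°  [T on ray RH]
3. ∠GHR = 92°  [△HGR]
4. ∠THX = 92°  [X on HG, T on HR]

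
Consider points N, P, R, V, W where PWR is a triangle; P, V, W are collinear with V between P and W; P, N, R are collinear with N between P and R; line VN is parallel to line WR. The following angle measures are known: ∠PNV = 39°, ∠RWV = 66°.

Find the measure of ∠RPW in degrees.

∠RPW = 75°

1. ∠PRW = 39°  [VN∥WR, corresponding at N]
2. ∠PWR = 66°  [V on ray WP]
3. ∠RPW = 75°  [△PWR]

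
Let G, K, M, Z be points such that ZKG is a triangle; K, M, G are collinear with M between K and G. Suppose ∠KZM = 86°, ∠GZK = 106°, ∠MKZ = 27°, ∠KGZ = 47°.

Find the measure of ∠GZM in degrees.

∠GZM = 20°

1. ∠KMZ = 67°  [△ZKM]
2. ∠MGZ = 47°  [M on ray GK]
3. ∠GMZ = 113°  [linear pair at M on KG]
4. ∠GZM = 20°  [△ZMG]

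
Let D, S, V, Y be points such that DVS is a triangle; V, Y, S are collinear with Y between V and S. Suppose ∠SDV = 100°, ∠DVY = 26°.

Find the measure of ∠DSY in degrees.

∠DSY = 54°

1. ∠DVS = 26°  [Y on ray VS]
2. ∠DSV = 54°  [△DVS]
3. ∠DSY = 54°  [Y on ray SV]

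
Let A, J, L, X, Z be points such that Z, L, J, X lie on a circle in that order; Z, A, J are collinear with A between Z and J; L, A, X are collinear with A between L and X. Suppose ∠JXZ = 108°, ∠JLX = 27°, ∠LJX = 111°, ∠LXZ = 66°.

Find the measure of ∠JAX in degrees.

1. ∠JZX = 27°  [same arc JX]
2. ∠JXL = 42°  [△LJX]
3. ∠XJZ = 45°  [△ZJX]
4. ∠JAX = 93°  [△JAX]

∠JAX = 93°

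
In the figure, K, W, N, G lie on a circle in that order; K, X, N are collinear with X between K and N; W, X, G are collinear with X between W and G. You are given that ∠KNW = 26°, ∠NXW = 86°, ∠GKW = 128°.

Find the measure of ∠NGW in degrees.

1. ∠GWN = 68°  [△WXN]
2. ∠GNW = 52°  [cyclic KWNG, opposite ∠K+∠N]
3. ∠NGW = 60°  [△WNG]

∠NGW = 60°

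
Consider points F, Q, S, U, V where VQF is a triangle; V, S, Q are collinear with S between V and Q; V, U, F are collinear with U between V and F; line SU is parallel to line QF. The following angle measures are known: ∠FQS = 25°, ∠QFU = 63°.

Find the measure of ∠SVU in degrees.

∠SVU = 92°

1. ∠FQV = 25°  [S on ray QV]
2. ∠QFV = 63°  [U on ray FV]
3. ∠FVQ = 92°  [△VQF]
4. ∠SVU = 92°  [S on VQ, U on VF]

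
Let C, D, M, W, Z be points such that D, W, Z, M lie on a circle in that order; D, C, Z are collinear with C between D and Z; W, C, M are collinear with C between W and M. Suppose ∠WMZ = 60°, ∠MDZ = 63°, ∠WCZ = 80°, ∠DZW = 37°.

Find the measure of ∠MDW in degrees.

∠MDW = 123°

1. ∠WDZ = 60°  [same arc WZ]
2. ∠DCW = 100°  [linear pair at C on DZ]
3. ∠DMW = 37°  [same arc DW]
4. ∠DWM = 20°  [△DCW]
5. ∠MDW = 123°  [△DWM]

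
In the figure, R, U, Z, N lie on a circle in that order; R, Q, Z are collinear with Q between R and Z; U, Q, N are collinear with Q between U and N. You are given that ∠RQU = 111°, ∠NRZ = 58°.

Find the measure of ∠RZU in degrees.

∠RZU = 53°

1. ∠UQZ = 69°  [linear pair at Q on RZ]
2. ∠NUZ = 58°  [same arc ZN]
3. ∠RZU = 53°  [△UQZ]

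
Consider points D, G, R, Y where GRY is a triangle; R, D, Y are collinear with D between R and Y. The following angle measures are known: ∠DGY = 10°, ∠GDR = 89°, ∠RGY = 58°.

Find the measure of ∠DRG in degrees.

∠DRG = 43°

1. ∠GDY = 91°  [linear pair at D on RY]
2. ∠DYG = 79°  [△GDY]
3. ∠GYR = 79°  [D on ray YR]
4. ∠GRY = 43°  [△GRY]
5. ∠DRG = 43°  [D on ray RY]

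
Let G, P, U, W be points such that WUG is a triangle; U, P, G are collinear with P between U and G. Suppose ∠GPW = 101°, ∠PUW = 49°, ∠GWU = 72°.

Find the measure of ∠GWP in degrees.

∠GWP = 20°

1. ∠GUW = 49°  [P on ray UG]
2. ∠UGW = 59°  [△WUG]
3. ∠PGW = 59°  [P on ray GU]
4. ∠GWP = 20°  [△WPG]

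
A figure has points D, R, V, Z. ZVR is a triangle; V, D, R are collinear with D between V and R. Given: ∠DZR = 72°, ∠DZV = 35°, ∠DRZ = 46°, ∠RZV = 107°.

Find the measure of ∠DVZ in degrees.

∠DVZ = 27°

1. ∠VRZ = 46°  [D on ray RV]
2. ∠RVZ = 27°  [△ZVR]
3. ∠DVZ = 27°  [D on ray VR]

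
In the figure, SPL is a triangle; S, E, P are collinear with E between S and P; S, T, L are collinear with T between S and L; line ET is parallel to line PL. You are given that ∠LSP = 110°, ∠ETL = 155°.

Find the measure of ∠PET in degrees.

1. ∠EST = 110°  [E on SP, T on SL]
2. ∠ETS = 25°  [linear pair at T on SL]
3. ∠SET = 45°  [△SET]
4. ∠PET = 135°  [linear pair at E on SP]

∠PET = 135°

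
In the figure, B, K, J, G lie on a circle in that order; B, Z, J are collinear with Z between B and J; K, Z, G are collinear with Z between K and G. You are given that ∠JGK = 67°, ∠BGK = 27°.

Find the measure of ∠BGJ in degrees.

∠BGJ = 94°

1. ∠JBK = 67°  [same arc KJ]
2. ∠BJK = 27°  [same arc BK]
3. ∠BKJ = 86°  [△BKJ]
4. ∠BGJ = 94°  [cyclic BKJG, opposite ∠K+∠G]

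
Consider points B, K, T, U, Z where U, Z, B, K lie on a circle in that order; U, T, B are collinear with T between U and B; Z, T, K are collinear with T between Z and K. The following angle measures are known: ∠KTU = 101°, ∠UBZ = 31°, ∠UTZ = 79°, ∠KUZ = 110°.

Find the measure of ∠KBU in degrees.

1. ∠UKZ = 31°  [same arc UZ]
2. ∠KZU = 39°  [△UZK]
3. ∠KBU = 39°  [same arc UK]

∠KBU = 39°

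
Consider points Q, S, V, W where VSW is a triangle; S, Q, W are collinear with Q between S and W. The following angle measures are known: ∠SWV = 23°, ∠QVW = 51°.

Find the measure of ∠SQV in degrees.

1. ∠QWV = 23°  [Q on ray WS]
2. ∠VQW = 106°  [△VQW]
3. ∠SQV = 74°  [linear pair at Q on SW]

∠SQV = 74°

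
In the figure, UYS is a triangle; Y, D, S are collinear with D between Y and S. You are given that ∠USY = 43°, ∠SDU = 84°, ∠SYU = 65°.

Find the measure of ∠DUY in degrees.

1. ∠UDY = 96°  [linear pair at D on YS]
2. ∠DYU = 65°  [D on ray YS]
3. ∠DUY = 19°  [△UYD]

∠DUY = 19°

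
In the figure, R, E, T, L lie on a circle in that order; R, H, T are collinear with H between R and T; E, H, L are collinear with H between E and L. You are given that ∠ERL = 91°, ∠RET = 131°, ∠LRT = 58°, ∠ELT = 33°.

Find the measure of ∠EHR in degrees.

∠EHR = 74°

1. ∠RLT = 49°  [cyclic RETL, opposite ∠E+∠L]
2. ∠LTR = 73°  [△RTL]
3. ∠ERT = 33°  [same arc ET]
4. ∠LER = 73°  [same arc RL]
5. ∠EHR = 74°  [△RHE]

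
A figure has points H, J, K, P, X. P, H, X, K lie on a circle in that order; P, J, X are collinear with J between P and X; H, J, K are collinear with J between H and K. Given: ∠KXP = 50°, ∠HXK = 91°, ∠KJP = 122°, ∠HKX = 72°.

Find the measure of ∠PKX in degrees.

∠PKX = 113°

1. ∠KHX = 17°  [△HXK]
2. ∠KPX = 17°  [same arc XK]
3. ∠PKX = 113°  [△PXK]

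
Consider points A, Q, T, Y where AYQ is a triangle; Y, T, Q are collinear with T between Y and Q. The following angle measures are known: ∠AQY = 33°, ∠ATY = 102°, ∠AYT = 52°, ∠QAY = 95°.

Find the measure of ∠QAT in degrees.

∠QAT = 69°

1. ∠AQT = 33°  [T on ray QY]
2. ∠ATQ = 78°  [linear pair at T on YQ]
3. ∠QAT = 69°  [△ATQ]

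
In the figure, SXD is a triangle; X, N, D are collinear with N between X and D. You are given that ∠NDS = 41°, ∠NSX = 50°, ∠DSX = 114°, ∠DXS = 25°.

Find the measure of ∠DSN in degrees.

∠DSN = 64°

1. ∠NXS = 25°  [N on ray XD]
2. ∠SNX = 105°  [△SXN]
3. ∠DNS = 75°  [linear pair at N on XD]
4. ∠DSN = 64°  [△SND]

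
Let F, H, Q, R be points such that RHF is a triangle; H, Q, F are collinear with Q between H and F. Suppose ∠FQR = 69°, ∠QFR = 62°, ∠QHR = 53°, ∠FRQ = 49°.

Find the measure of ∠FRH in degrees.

1. ∠HFR = 62°  [Q on ray FH]
2. ∠FHR = 53°  [Q on ray HF]
3. ∠FRH = 65°  [△RHF]

∠FRH = 65°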